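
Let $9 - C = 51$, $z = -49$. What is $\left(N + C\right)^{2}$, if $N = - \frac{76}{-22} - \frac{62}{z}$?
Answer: $\frac{403768836}{290521} \approx 1389.8$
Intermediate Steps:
$C = -42$ ($C = 9 - 51 = -42$)
$N = \frac{2544}{539}$ ($N = - \frac{76}{-22} - \frac{62}{-49} = \left(-76\right) \left(- \frac{1}{22}\right) - - \frac{62}{49} = \frac{38}{11} + \frac{62}{49} = \frac{2544}{539} \approx 4.7198$)
$\left(N + C\right)^{2} = \left(\frac{2544}{539} - 42\right)^{2} = \left(- \frac{20094}{539}\right)^{2} = \frac{403768836}{290521}$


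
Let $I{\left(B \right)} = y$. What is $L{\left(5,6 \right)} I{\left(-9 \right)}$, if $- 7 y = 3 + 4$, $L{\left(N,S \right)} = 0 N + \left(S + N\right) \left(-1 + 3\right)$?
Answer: $-22$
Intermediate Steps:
$L{\left(N,S \right)} = 2 N + 2 S$ ($L{\left(N,S \right)} = 0 + \left(N + S\right) 2 = 0 + \left(2 N + 2 S\right) = 2 N + 2 S$)
$y = -1$ ($y = - \frac{3 + 4}{7} = \left(- \frac{1}{7}\right) 7 = -1$)
$I{\left(B \right)} = -1$
$L{\left(5,6 \right)} I{\left(-9 \right)} = \left(2 \cdot 5 + 2 \cdot 6\right) \left(-1\right) = \left(10 + 12\right) \left(-1\right) = 22 \left(-1\right) = -22$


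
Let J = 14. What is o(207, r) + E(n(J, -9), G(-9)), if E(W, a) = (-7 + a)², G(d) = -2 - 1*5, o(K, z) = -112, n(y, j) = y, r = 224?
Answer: 84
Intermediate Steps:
G(d) = -7 (G(d) = -2 - 5 = -7)
o(207, r) + E(n(J, -9), G(-9)) = -112 + (-7 - 7)² = -112 + (-14)² = -112 + 196 = 84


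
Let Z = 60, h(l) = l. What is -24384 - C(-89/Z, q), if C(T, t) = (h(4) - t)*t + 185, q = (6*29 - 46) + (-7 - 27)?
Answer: -16109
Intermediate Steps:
q = 94 (q = (174 - 46) - 34 = 128 - 34 = 94)
C(T, t) = 185 + t*(4 - t) (C(T, t) = (4 - t)*t + 185 = t*(4 - t) + 185 = 185 + t*(4 - t))
-24384 - C(-89/Z, q) = -24384 - (185 - 1*94**2 + 4*94) = -24384 - (185 - 1*8836 + 376) = -24384 - (185 - 8836 + 376) = -24384 - 1*(-8275) = -24384 + 8275 = -16109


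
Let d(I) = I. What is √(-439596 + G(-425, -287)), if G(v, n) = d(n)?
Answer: I*√439883 ≈ 663.24*I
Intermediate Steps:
G(v, n) = n
√(-439596 + G(-425, -287)) = √(-439596 - 287) = √(-439883) = I*√439883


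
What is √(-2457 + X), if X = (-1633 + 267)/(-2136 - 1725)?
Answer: I*√4069112619/1287 ≈ 49.565*I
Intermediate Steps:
X = 1366/3861 (X = -1366/(-3861) = -1366*(-1/3861) = 1366/3861 ≈ 0.35379)
√(-2457 + X) = √(-2457 + 1366/3861) = √(-9485111/3861) = I*√4069112619/1287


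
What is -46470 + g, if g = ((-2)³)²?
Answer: -46406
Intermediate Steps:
g = 64 (g = (-8)² = 64)
-46470 + g = -46470 + 64 = -46406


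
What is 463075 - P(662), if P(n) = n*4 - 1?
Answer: 460428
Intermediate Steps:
P(n) = -1 + 4*n (P(n) = 4*n - 1 = -1 + 4*n)
463075 - P(662) = 463075 - (-1 + 4*662) = 463075 - (-1 + 2648) = 463075 - 1*2647 = 463075 - 2647 = 460428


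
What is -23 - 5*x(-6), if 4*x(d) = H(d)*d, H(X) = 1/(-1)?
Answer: -61/2 ≈ -30.500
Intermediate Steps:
H(X) = -1
x(d) = -d/4 (x(d) = (-d)/4 = -d/4)
-23 - 5*x(-6) = -23 - (-5)*(-6)/4 = -23 - 5*3/2 = -23 - 15/2 = -61/2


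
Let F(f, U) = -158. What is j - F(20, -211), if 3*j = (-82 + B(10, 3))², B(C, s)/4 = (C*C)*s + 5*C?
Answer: 1737598/3 ≈ 5.7920e+5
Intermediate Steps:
B(C, s) = 20*C + 4*s*C² (B(C, s) = 4*((C*C)*s + 5*C) = 4*(C²*s + 5*C) = 4*(s*C² + 5*C) = 4*(5*C + s*C²) = 20*C + 4*s*C²)
j = 1737124/3 (j = (-82 + 4*10*(5 + 10*3))²/3 = (-82 + 4*10*(5 + 30))²/3 = (-82 + 4*10*35)²/3 = (-82 + 1400)²/3 = (⅓)*1318² = (⅓)*1737124 = 1737124/3 ≈ 5.7904e+5)
j - F(20, -211) = 1737124/3 - 1*(-158) = 1737124/3 + 158 = 1737598/3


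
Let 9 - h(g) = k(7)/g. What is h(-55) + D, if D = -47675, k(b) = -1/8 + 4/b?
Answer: -29362251/616 ≈ -47666.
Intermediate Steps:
k(b) = -⅛ + 4/b (k(b) = -1*⅛ + 4/b = -⅛ + 4/b)
h(g) = 9 - 25/(56*g) (h(g) = 9 - (⅛)*(32 - 1*7)/7/g = 9 - (⅛)*(⅐)*(32 - 7)/g = 9 - (⅛)*(⅐)*25/g = 9 - 25/(56*g))
h(-55) + D = (9 - 25/56/(-55)) - 47675 = (9 - 25/56*(-1/55)) - 47675 = (9 + 5/616) - 47675 = 5549/616 - 47675 = -29362251/616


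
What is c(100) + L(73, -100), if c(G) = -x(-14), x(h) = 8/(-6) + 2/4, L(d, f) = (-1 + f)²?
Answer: 61211/6 ≈ 10202.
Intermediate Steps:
x(h) = -⅚ (x(h) = 8*(-⅙) + 2*(¼) = -4/3 + ½ = -⅚)
c(G) = ⅚ (c(G) = -1*(-⅚) = ⅚)
c(100) + L(73, -100) = ⅚ + (-1 - 100)² = ⅚ + (-101)² = ⅚ + 10201 = 61211/6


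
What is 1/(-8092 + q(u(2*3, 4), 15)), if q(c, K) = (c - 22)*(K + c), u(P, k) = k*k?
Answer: -1/8278 ≈ -0.00012080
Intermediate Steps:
u(P, k) = k**2
q(c, K) = (-22 + c)*(K + c)
1/(-8092 + q(u(2*3, 4), 15)) = 1/(-8092 + ((4**2)**2 - 22*15 - 22*4**2 + 15*4**2)) = 1/(-8092 + (16**2 - 330 - 22*16 + 15*16)) = 1/(-8092 + (256 - 330 - 352 + 240)) = 1/(-8092 - 186) = 1/(-8278) = -1/8278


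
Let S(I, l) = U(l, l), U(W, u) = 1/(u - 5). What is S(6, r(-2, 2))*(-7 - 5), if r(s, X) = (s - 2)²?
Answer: -12/11 ≈ -1.0909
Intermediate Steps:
r(s, X) = (-2 + s)²
U(W, u) = 1/(-5 + u)
S(I, l) = 1/(-5 + l)
S(6, r(-2, 2))*(-7 - 5) = (-7 - 5)/(-5 + (-2 - 2)²) = -12/(-5 + (-4)²) = -12/(-5 + 16) = -12/11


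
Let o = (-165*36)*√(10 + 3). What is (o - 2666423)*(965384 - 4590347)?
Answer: 9665684717349 + 21532280220*√13 ≈ 9.7433e+12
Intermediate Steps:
o = -5940*√13 ≈ -21417.
(o - 2666423)*(965384 - 4590347) = (-5940*√13 - 2666423)*(965384 - 4590347) = (-2666423 - 5940*√13)*(-3624963) = 9665684717349 + 21532280220*√13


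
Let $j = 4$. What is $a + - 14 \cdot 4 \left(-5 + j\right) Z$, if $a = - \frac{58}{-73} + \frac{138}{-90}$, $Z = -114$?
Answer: $- \frac{6991289}{1095} \approx -6384.7$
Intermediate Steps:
$a = - \frac{809}{1095}$ ($a = \left(-58\right) \left(- \frac{1}{73}\right) + 138 \left(- \frac{1}{90}\right) = \frac{58}{73} - \frac{23}{15} = - \frac{809}{1095} \approx -0.73881$)
$a + - 14 \cdot 4 \left(-5 + j\right) Z = - \frac{809}{1095} + - 14 \cdot 4 \left(-5 + 4\right) \left(-114\right) = - \frac{809}{1095} + - 14 \cdot 4 \left(-1\right) \left(-114\right) = - \frac{809}{1095} + \left(-14\right) \left(-4\right) \left(-114\right) = - \frac{809}{1095} + 56 \left(-114\right) = - \frac{809}{1095} - 6384 = - \frac{6991289}{1095}$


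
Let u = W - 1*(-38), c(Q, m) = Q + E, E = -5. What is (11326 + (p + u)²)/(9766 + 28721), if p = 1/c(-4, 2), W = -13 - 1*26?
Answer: 917506/3117447 ≈ 0.29431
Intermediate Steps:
W = -39 (W = -13 - 26 = -39)
c(Q, m) = -5 + Q (c(Q, m) = Q - 5 = -5 + Q)
p = -⅑ (p = 1/(-5 - 4) = 1/(-9) = -⅑ ≈ -0.11111)
u = -1 (u = -39 - 1*(-38) = -39 + 38 = -1)
(11326 + (p + u)²)/(9766 + 28721) = (11326 + (-⅑ - 1)²)/(9766 + 28721) = (11326 + (-10/9)²)/38487 = (11326 + 100/81)*(1/38487) = (917506/81)*(1/38487) = 917506/3117447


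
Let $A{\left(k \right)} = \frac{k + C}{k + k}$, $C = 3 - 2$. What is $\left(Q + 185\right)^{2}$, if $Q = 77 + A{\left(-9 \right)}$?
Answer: $\frac{5579044}{81} \approx 68877.0$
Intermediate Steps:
$C = 1$ ($C = 3 - 2 = 1$)
$A{\left(k \right)} = \frac{1 + k}{2 k}$ ($A{\left(k \right)} = \frac{k + 1}{k + k} = \frac{1 + k}{2 k}$)
$Q = \frac{697}{9}$ ($Q = 77 + \frac{1 - 9}{2 \left(-9\right)} = 77 + \frac{1}{2} \left(- \frac{1}{9}\right) \left(-8\right) = 77 + \frac{4}{9} = \frac{697}{9} \approx 77.444$)
$\left(Q + 185\right)^{2} = \left(\frac{697}{9} + 185\right)^{2} = \left(\frac{2362}{9}\right)^{2} = \frac{5579044}{81}$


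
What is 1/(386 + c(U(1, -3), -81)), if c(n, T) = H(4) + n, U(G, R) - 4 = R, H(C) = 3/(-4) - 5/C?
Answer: 1/385 ≈ 0.0025974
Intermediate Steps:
H(C) = -¾ - 5/C (H(C) = 3*(-¼) - 5/C = -¾ - 5/C)
U(G, R) = 4 + R
c(n, T) = -2 + n (c(n, T) = (-¾ - 5/4) + n = -2 + n)
1/(386 + c(U(1, -3), -81)) = 1/(386 + (-2 + (4 - 3))) = 1/(386 + (-2 + 1)) = 1/(386 - 1) = 1/385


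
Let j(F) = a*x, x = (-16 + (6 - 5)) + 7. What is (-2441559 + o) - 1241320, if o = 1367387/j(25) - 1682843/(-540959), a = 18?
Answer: -287628719873125/77898096 ≈ -3.6924e+6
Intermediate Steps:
x = -8 (x = (-16 + 1) + 7 = -15 + 7 = -8)
j(F) = -144 (j(F) = 18*(-8) = -144)
o = -739457974741/77898096 (o = 1367387/(-144) - 1682843/(-540959) = 1367387*(-1/144) - 1682843*(-1/540959) = -1367387/144 + 1682843/540959 = -739457974741/77898096 ≈ -9492.6)
(-2441559 + o) - 1241320 = (-2441559 - 739457974741/77898096) - 1241320 = -190932255346405/77898096 - 1241320 = -287628719873125/77898096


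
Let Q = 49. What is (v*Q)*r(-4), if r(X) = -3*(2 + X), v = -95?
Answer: -27930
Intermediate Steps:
r(X) = -6 - 3*X
(v*Q)*r(-4) = (-95*49)*(-6 - 3*(-4)) = -4655*(-6 + 12) = -4655*6 = -27930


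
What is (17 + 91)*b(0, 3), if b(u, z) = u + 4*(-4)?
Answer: -1728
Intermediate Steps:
b(u, z) = -16 + u (b(u, z) = u - 16 = -16 + u)
(17 + 91)*b(0, 3) = (17 + 91)*(-16 + 0) = 108*(-16) = -1728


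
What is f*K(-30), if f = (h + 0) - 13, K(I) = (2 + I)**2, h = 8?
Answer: -3920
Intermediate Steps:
f = -5 (f = (8 + 0) - 13 = 8 - 13 = -5)
f*K(-30) = -5*(2 - 30)**2 = -5*(-28)**2 = -5*784 = -3920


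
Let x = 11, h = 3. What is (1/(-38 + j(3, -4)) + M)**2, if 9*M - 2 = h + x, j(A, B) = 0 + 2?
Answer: 49/16 ≈ 3.0625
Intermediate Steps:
j(A, B) = 2
M = 16/9 (M = 2/9 + (3 + 11)/9 = 2/9 + (1/9)*14 = 2/9 + 14/9 = 16/9 ≈ 1.7778)
(1/(-38 + j(3, -4)) + M)**2 = (1/(-38 + 2) + 16/9)**2 = (1/(-36) + 16/9)**2 = (-1/36 + 16/9)**2 = (7/4)**2 = 49/16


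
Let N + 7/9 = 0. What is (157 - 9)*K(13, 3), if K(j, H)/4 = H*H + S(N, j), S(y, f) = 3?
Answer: 7104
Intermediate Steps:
N = -7/9 (N = -7/9 + 0 = -7/9 ≈ -0.77778)
K(j, H) = 12 + 4*H² (K(j, H) = 4*(H*H + 3) = 4*(H² + 3) = 4*(3 + H²) = 12 + 4*H²)
(157 - 9)*K(13, 3) = (157 - 9)*(12 + 4*3²) = 148*(12 + 4*9) = 148*(12 + 36) = 148*48 = 7104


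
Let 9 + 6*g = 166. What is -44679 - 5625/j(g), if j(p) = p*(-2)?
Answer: -6997728/157 ≈ -44572.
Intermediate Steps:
g = 157/6 (g = -3/2 + (⅙)*166 = -3/2 + 83/3 = 157/6 ≈ 26.167)
j(p) = -2*p
-44679 - 5625/j(g) = -44679 - 5625/((-2*157/6)) = -44679 - 5625/(-157/3) = -44679 - 5625*(-3)/157 = -44679 - 1*(-16875/157) = -44679 + 16875/157 = -6997728/157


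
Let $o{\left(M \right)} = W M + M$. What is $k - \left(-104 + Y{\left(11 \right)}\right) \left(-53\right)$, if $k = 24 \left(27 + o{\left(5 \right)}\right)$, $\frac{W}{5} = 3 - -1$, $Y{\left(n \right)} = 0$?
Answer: $-2344$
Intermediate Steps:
$W = 20$ ($W = 5 \left(3 - -1\right) = 5 \left(3 + 1\right) = 5 \cdot 4 = 20$)
$o{\left(M \right)} = 21 M$ ($o{\left(M \right)} = 20 M + M = 21 M$)
$k = 3168$ ($k = 24 \left(27 + 21 \cdot 5\right) = 24 \left(27 + 105\right) = 24 \cdot 132 = 3168$)
$k - \left(-104 + Y{\left(11 \right)}\right) \left(-53\right) = 3168 - \left(-104 + 0\right) \left(-53\right) = 3168 - \left(-104\right) \left(-53\right) = 3168 - 5512 = -2344$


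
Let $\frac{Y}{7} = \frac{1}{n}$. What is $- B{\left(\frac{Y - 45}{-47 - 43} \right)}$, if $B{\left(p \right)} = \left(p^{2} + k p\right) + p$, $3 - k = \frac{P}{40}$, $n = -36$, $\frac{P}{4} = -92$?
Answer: $- \frac{14446133}{2099520} \approx -6.8807$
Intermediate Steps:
$P = -368$ ($P = 4 \left(-92\right) = -368$)
$Y = - \frac{7}{36}$ ($Y = \frac{7}{-36} = 7 \left(- \frac{1}{36}\right) = - \frac{7}{36} \approx -0.19444$)
$k = \frac{61}{5}$ ($k = 3 - - \frac{368}{40} = 3 - \left(-368\right) \frac{1}{40} = 3 - - \frac{46}{5} = 3 + \frac{46}{5} = \frac{61}{5} \approx 12.2$)
$B{\left(p \right)} = p^{2} + \frac{66 p}{5}$ ($B{\left(p \right)} = \left(p^{2} + \frac{61 p}{5}\right) + p = p^{2} + \frac{66 p}{5}$)
$- B{\left(\frac{Y - 45}{-47 - 43} \right)} = - \frac{\frac{- \frac{7}{36} - 45}{-47 - 43} \left(66 + 5 \frac{- \frac{7}{36} - 45}{-47 - 43}\right)}{5} = - \frac{- \frac{1627}{36 \left(-90\right)} \left(66 + 5 \left(- \frac{1627}{36 \left(-90\right)}\right)\right)}{5} = - \frac{\left(- \frac{1627}{36}\right) \left(- \frac{1}{90}\right) \left(66 + 5 \left(\left(- \frac{1627}{36}\right) \left(- \frac{1}{90}\right)\right)\right)}{5} = - \frac{1627 \left(66 + 5 \cdot \frac{1627}{3240}\right)}{5 \cdot 3240} = - \frac{1627 \left(66 + \frac{1627}{648}\right)}{5 \cdot 3240} = - \frac{1627 \cdot 44395}{5 \cdot 3240 \cdot 648} = \left(-1\right) \frac{14446133}{2099520} = - \frac{14446133}{2099520}$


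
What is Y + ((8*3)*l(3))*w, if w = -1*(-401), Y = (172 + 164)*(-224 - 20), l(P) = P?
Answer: -53112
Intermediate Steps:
Y = -81984 (Y = 336*(-244) = -81984)
w = 401
Y + ((8*3)*l(3))*w = -81984 + ((8*3)*3)*401 = -81984 + (24*3)*401 = -81984 + 72*401 = -81984 + 28872 = -53112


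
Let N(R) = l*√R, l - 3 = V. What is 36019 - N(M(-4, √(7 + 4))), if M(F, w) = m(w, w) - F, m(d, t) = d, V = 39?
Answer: 36019 - 42*√(4 + √11) ≈ 35905.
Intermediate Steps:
l = 42 (l = 3 + 39 = 42)
M(F, w) = w - F
N(R) = 42*√R
36019 - N(M(-4, √(7 + 4))) = 36019 - 42*√(√(7 + 4) - 1*(-4)) = 36019 - 42*√(√11 + 4) = 36019 - 42*√(4 + √11)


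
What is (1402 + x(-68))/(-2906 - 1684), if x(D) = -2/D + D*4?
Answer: -1423/5780 ≈ -0.24619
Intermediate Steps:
x(D) = -2/D + 4*D
(1402 + x(-68))/(-2906 - 1684) = (1402 + (-2/(-68) + 4*(-68)))/(-2906 - 1684) = (1402 + (-2*(-1/68) - 272))/(-4590) = (1402 + (1/34 - 272))*(-1/4590) = (1402 - 9247/34)*(-1/4590) = (38421/34)*(-1/4590) = -1423/5780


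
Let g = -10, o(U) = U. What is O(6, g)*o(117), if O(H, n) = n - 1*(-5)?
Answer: -585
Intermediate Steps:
O(H, n) = 5 + n (O(H, n) = n + 5 = 5 + n)
O(6, g)*o(117) = (5 - 10)*117 = -5*117 = -585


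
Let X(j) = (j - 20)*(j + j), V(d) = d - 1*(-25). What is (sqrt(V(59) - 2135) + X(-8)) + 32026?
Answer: 32474 + I*sqrt(2051) ≈ 32474.0 + 45.288*I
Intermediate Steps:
V(d) = 25 + d (V(d) = d + 25 = 25 + d)
X(j) = 2*j*(-20 + j) (X(j) = (-20 + j)*(2*j) = 2*j*(-20 + j))
(sqrt(V(59) - 2135) + X(-8)) + 32026 = (sqrt((25 + 59) - 2135) + 2*(-8)*(-20 - 8)) + 32026 = (sqrt(84 - 2135) + 2*(-8)*(-28)) + 32026 = (sqrt(-2051) + 448) + 32026 = (I*sqrt(2051) + 448) + 32026 = (448 + I*sqrt(2051)) + 32026 = 32474 + I*sqrt(2051)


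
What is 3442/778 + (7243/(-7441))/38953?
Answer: 498827781306/112751367197 ≈ 4.4241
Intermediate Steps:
3442/778 + (7243/(-7441))/38953 = 3442*(1/778) + (7243*(-1/7441))*(1/38953) = 1721/389 - 7243/7441*1/38953 = 1721/389 - 7243/289849273 = 498827781306/112751367197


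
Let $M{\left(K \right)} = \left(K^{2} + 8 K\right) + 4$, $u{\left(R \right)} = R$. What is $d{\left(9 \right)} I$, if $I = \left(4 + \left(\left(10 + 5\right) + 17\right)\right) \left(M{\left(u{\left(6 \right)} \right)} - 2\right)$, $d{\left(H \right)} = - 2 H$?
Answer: $-55728$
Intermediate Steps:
$M{\left(K \right)} = 4 + K^{2} + 8 K$
$I = 3096$ ($I = \left(4 + \left(\left(10 + 5\right) + 17\right)\right) \left(\left(4 + 6^{2} + 8 \cdot 6\right) - 2\right) = \left(4 + \left(15 + 17\right)\right) \left(\left(4 + 36 + 48\right) - 2\right) = \left(4 + 32\right) \left(88 - 2\right) = 36 \cdot 86 = 3096$)
$d{\left(9 \right)} I = \left(-2\right) 9 \cdot 3096 = \left(-18\right) 3096 = -55728$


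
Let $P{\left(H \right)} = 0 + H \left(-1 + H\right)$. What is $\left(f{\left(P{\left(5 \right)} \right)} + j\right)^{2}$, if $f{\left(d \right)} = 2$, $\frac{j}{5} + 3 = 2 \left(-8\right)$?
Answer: $8649$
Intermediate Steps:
$j = -95$ ($j = -15 + 5 \cdot 2 \left(-8\right) = -15 + 5 \left(-16\right) = -15 - 80 = -95$)
$P{\left(H \right)} = H \left(-1 + H\right)$
$\left(f{\left(P{\left(5 \right)} \right)} + j\right)^{2} = \left(2 - 95\right)^{2} = \left(-93\right)^{2} = 8649$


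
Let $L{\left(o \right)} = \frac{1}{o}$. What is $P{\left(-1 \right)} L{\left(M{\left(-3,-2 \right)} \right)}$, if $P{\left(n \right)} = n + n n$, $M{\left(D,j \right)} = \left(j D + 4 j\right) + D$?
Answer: $0$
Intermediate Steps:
$M{\left(D,j \right)} = D + 4 j + D j$ ($M{\left(D,j \right)} = \left(D j + 4 j\right) + D = \left(4 j + D j\right) + D = D + 4 j + D j$)
$P{\left(n \right)} = n + n^{2}$
$P{\left(-1 \right)} L{\left(M{\left(-3,-2 \right)} \right)} = \frac{\left(-1\right) \left(1 - 1\right)}{-3 + 4 \left(-2\right) - -6} = \frac{\left(-1\right) 0}{-3 - 8 + 6} = \frac{0}{-5} = 0 \left(- \frac{1}{5}\right) = 0$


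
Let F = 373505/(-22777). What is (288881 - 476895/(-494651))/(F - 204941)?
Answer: -1627368276503501/1154593257936481 ≈ -1.4095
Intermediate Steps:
F = -373505/22777 (F = 373505*(-1/22777) = -373505/22777 ≈ -16.398)
(288881 - 476895/(-494651))/(F - 204941) = (288881 - 476895/(-494651))/(-373505/22777 - 204941) = (288881 - 476895*(-1/494651))/(-4668314662/22777) = (288881 + 476895/494651)*(-22777/4668314662) = (142895752426/494651)*(-22777/4668314662) = -1627368276503501/1154593257936481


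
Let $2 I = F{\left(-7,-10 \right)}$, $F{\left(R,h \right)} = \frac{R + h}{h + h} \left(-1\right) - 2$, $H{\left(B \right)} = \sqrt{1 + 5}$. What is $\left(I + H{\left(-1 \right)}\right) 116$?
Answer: $- \frac{1653}{10} + 116 \sqrt{6} \approx 118.84$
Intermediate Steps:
$H{\left(B \right)} = \sqrt{6}$
$F{\left(R,h \right)} = -2 - \frac{R + h}{2 h}$ ($F{\left(R,h \right)} = \frac{R + h}{2 h} \left(-1\right) - 2 = - \frac{R + h}{2 h} - 2 = -2 - \frac{R + h}{2 h}$)
$I = - \frac{57}{40}$ ($I = \frac{\frac{1}{2} \frac{1}{-10} \left(\left(-1\right) \left(-7\right) - -50\right)}{2} = \frac{\frac{1}{2} \left(- \frac{1}{10}\right) \left(7 + 50\right)}{2} = \frac{\frac{1}{2} \left(- \frac{1}{10}\right) 57}{2} = \frac{1}{2} \left(- \frac{57}{20}\right) = - \frac{57}{40} \approx -1.425$)
$\left(I + H{\left(-1 \right)}\right) 116 = \left(- \frac{57}{40} + \sqrt{6}\right) 116 = - \frac{1653}{10} + 116 \sqrt{6}$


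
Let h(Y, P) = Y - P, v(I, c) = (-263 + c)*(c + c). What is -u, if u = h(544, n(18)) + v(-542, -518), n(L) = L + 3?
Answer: -809639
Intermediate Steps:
v(I, c) = 2*c*(-263 + c) (v(I, c) = (-263 + c)*(2*c) = 2*c*(-263 + c))
n(L) = 3 + L
u = 809639 (u = (544 - (3 + 18)) + 2*(-518)*(-263 - 518) = (544 - 1*21) + 2*(-518)*(-781) = (544 - 21) + 809116 = 523 + 809116 = 809639)
-u = -1*809639 = -809639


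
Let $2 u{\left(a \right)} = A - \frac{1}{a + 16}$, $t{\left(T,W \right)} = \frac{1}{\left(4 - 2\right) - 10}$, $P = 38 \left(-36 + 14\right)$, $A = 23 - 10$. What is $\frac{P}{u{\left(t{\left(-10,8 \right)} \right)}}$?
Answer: $- \frac{212344}{1643} \approx -129.24$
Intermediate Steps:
$A = 13$
$P = -836$ ($P = 38 \left(-22\right) = -836$)
$t{\left(T,W \right)} = - \frac{1}{8}$ ($t{\left(T,W \right)} = \frac{1}{2 - 10} = \frac{1}{-8} = - \frac{1}{8}$)
$u{\left(a \right)} = \frac{13}{2} - \frac{1}{2 \left(16 + a\right)}$ ($u{\left(a \right)} = \frac{13 - \frac{1}{a + 16}}{2} = \frac{13 - \frac{1}{16 + a}}{2} = \frac{13}{2} - \frac{1}{2 \left(16 + a\right)}$)
$\frac{P}{u{\left(t{\left(-10,8 \right)} \right)}} = - \frac{836}{\frac{1}{2} \frac{1}{16 - \frac{1}{8}} \left(207 + 13 \left(- \frac{1}{8}\right)\right)} = - \frac{836}{\frac{1}{2} \frac{1}{\frac{127}{8}} \left(207 - \frac{13}{8}\right)} = - \frac{836}{\frac{1}{2} \cdot \frac{8}{127} \cdot \frac{1643}{8}} = - \frac{836}{\frac{1643}{254}} = \left(-836\right) \frac{254}{1643} = - \frac{212344}{1643}$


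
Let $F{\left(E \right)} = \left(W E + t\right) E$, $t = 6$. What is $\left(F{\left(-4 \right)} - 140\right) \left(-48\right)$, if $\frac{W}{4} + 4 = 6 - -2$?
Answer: $-4416$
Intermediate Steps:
$W = 16$ ($W = -16 + 4 \left(6 - -2\right) = -16 + 4 \left(6 + 2\right) = -16 + 4 \cdot 8 = -16 + 32 = 16$)
$F{\left(E \right)} = E \left(6 + 16 E\right)$ ($F{\left(E \right)} = \left(16 E + 6\right) E = \left(6 + 16 E\right) E = E \left(6 + 16 E\right)$)
$\left(F{\left(-4 \right)} - 140\right) \left(-48\right) = \left(2 \left(-4\right) \left(3 + 8 \left(-4\right)\right) - 140\right) \left(-48\right) = \left(2 \left(-4\right) \left(3 - 32\right) - 140\right) \left(-48\right) = \left(2 \left(-4\right) \left(-29\right) - 140\right) \left(-48\right) = \left(232 - 140\right) \left(-48\right) = 92 \left(-48\right) = -4416$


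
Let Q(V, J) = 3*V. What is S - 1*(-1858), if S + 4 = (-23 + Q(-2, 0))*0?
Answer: 1854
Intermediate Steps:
S = -4 (S = -4 + (-23 + 3*(-2))*0 = -4 + (-23 - 6)*0 = -4 - 29*0 = -4 + 0 = -4)
S - 1*(-1858) = -4 - 1*(-1858) = -4 + 1858 = 1854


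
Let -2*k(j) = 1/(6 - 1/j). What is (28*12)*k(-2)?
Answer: -336/13 ≈ -25.846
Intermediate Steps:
k(j) = -1/(2*(6 - 1/j))
(28*12)*k(-2) = (28*12)*(-1*(-2)/(-2 + 12*(-2))) = 336*(-1*(-2)/(-2 - 24)) = 336*(-1*(-2)/(-26)) = 336*(-1*(-2)*(-1/26)) = 336*(-1/13) = -336/13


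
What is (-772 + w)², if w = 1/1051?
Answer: 658322899641/1104601 ≈ 5.9598e+5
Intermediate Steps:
w = 1/1051 ≈ 0.00095147
(-772 + w)² = (-772 + 1/1051)² = (-811371/1051)² = 658322899641/1104601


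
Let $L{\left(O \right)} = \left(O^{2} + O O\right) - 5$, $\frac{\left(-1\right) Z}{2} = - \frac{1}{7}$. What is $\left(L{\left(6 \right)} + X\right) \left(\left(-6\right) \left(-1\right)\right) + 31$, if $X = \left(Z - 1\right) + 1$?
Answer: $\frac{3043}{7} \approx 434.71$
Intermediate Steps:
$Z = \frac{2}{7}$ ($Z = - 2 \left(- \frac{1}{7}\right) = - 2 \left(\left(-1\right) \frac{1}{7}\right) = \left(-2\right) \left(- \frac{1}{7}\right) = \frac{2}{7} \approx 0.28571$)
$L{\left(O \right)} = -5 + 2 O^{2}$ ($L{\left(O \right)} = \left(O^{2} + O^{2}\right) - 5 = 2 O^{2} - 5 = -5 + 2 O^{2}$)
$X = \frac{2}{7}$ ($X = \left(\frac{2}{7} - 1\right) + 1 = - \frac{5}{7} + 1 = \frac{2}{7} \approx 0.28571$)
$\left(L{\left(6 \right)} + X\right) \left(\left(-6\right) \left(-1\right)\right) + 31 = \left(\left(-5 + 2 \cdot 6^{2}\right) + \frac{2}{7}\right) \left(\left(-6\right) \left(-1\right)\right) + 31 = \left(\left(-5 + 2 \cdot 36\right) + \frac{2}{7}\right) 6 + 31 = \left(\left(-5 + 72\right) + \frac{2}{7}\right) 6 + 31 = \left(67 + \frac{2}{7}\right) 6 + 31 = \frac{471}{7} \cdot 6 + 31 = \frac{2826}{7} + 31 = \frac{3043}{7}$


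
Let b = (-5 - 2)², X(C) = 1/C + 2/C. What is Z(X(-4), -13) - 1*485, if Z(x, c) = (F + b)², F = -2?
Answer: 1724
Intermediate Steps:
X(C) = 3/C (X(C) = 1/C + 2/C = 3/C)
b = 49 (b = (-7)² = 49)
Z(x, c) = 2209 (Z(x, c) = (-2 + 49)² = 47² = 2209)
Z(X(-4), -13) - 1*485 = 2209 - 1*485 = 2209 - 485 = 1724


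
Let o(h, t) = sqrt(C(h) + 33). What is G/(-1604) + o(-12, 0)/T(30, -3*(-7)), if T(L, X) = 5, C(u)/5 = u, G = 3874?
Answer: -1937/802 + 3*I*sqrt(3)/5 ≈ -2.4152 + 1.0392*I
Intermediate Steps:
C(u) = 5*u
o(h, t) = sqrt(33 + 5*h) (o(h, t) = sqrt(5*h + 33) = sqrt(33 + 5*h))
G/(-1604) + o(-12, 0)/T(30, -3*(-7)) = 3874/(-1604) + sqrt(33 + 5*(-12))/5 = 3874*(-1/1604) + sqrt(33 - 60)*(1/5) = -1937/802 + sqrt(-27)*(1/5) = -1937/802 + (3*I*sqrt(3))*(1/5) = -1937/802 + 3*I*sqrt(3)/5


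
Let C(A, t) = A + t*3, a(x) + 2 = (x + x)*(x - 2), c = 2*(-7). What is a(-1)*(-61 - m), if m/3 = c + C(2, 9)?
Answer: -424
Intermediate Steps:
c = -14
a(x) = -2 + 2*x*(-2 + x) (a(x) = -2 + (x + x)*(x - 2) = -2 + (2*x)*(-2 + x) = -2 + 2*x*(-2 + x))
C(A, t) = A + 3*t
m = 45 (m = 3*(-14 + (2 + 3*9)) = 3*(-14 + (2 + 27)) = 3*(-14 + 29) = 3*15 = 45)
a(-1)*(-61 - m) = (-2 - 4*(-1) + 2*(-1)²)*(-61 - 1*45) = (-2 + 4 + 2*1)*(-61 - 45) = (-2 + 4 + 2)*(-106) = 4*(-106) = -424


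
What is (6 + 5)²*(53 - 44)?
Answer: 1089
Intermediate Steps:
(6 + 5)²*(53 - 44) = 11²*9 = 121*9 = 1089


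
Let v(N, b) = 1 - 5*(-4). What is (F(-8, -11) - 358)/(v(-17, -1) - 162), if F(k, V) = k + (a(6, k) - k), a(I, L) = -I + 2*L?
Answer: 380/141 ≈ 2.6950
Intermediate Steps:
v(N, b) = 21 (v(N, b) = 1 + 20 = 21)
F(k, V) = -6 + 2*k (F(k, V) = k + ((-1*6 + 2*k) - k) = k + ((-6 + 2*k) - k) = k + (-6 + k) = -6 + 2*k)
(F(-8, -11) - 358)/(v(-17, -1) - 162) = ((-6 + 2*(-8)) - 358)/(21 - 162) = ((-6 - 16) - 358)/(-141) = (-22 - 358)*(-1/141) = -380*(-1/141) = 380/141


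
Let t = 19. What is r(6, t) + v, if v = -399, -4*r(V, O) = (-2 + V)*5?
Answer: -404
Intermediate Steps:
r(V, O) = 5/2 - 5*V/4 (r(V, O) = -(-2 + V)*5/4 = -(-10 + 5*V)/4 = 5/2 - 5*V/4)
r(6, t) + v = (5/2 - 5/4*6) - 399 = (5/2 - 15/2) - 399 = -5 - 399 = -404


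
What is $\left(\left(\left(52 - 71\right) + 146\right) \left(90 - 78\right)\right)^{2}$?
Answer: $2322576$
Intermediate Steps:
$\left(\left(\left(52 - 71\right) + 146\right) \left(90 - 78\right)\right)^{2} = \left(\left(\left(52 - 71\right) + 146\right) 12\right)^{2} = \left(\left(-19 + 146\right) 12\right)^{2} = \left(127 \cdot 12\right)^{2} = 1524^{2} = 2322576$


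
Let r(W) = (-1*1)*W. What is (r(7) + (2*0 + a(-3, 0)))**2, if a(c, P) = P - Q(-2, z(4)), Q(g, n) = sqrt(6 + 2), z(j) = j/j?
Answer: 57 + 28*sqrt(2) ≈ 96.598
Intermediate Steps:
z(j) = 1
Q(g, n) = 2*sqrt(2) (Q(g, n) = sqrt(8) = 2*sqrt(2))
a(c, P) = P - 2*sqrt(2)
r(W) = -W
(r(7) + (2*0 + a(-3, 0)))**2 = (-1*7 + (2*0 + (0 - 2*sqrt(2))))**2 = (-7 + (0 - 2*sqrt(2)))**2 = (-7 - 2*sqrt(2))**2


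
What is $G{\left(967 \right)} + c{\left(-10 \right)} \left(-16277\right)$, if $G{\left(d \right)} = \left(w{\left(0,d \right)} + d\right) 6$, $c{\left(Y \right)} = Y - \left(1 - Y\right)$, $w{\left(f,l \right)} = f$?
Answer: $347619$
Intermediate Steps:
$c{\left(Y \right)} = -1 + 2 Y$ ($c{\left(Y \right)} = Y + \left(-1 + Y\right) = -1 + 2 Y$)
$G{\left(d \right)} = 6 d$ ($G{\left(d \right)} = \left(0 + d\right) 6 = d 6 = 6 d$)
$G{\left(967 \right)} + c{\left(-10 \right)} \left(-16277\right) = 6 \cdot 967 + \left(-1 + 2 \left(-10\right)\right) \left(-16277\right) = 5802 + \left(-1 - 20\right) \left(-16277\right) = 5802 - -341817 = 5802 + 341817 = 347619$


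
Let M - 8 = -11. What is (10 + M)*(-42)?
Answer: -294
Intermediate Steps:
M = -3 (M = 8 - 11 = -3)
(10 + M)*(-42) = (10 - 3)*(-42) = 7*(-42) = -294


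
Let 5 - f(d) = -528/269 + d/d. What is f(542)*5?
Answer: 8020/269 ≈ 29.814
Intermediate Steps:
f(d) = 1604/269 (f(d) = 5 - (-528/269 + d/d) = 5 - (-528*1/269 + 1) = 5 - (-528/269 + 1) = 5 - 1*(-259/269) = 5 + 259/269 = 1604/269)
f(542)*5 = (1604/269)*5 = 8020/269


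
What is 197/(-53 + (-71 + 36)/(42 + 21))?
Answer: -1773/482 ≈ -3.6784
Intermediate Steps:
197/(-53 + (-71 + 36)/(42 + 21)) = 197/(-53 - 35/63) = 197/(-53 - 35*1/63) = 197/(-53 - 5/9) = 197/(-482/9) = -9/482*197 = -1773/482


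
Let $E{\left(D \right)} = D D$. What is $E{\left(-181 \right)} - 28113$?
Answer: $4648$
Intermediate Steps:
$E{\left(D \right)} = D^{2}$
$E{\left(-181 \right)} - 28113 = \left(-181\right)^{2} - 28113 = 32761 - 28113 = 4648$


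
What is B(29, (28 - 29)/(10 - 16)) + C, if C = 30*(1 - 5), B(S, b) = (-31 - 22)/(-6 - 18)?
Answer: -2827/24 ≈ -117.79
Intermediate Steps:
B(S, b) = 53/24 (B(S, b) = -53/(-24) = -53*(-1/24) = 53/24)
C = -120 (C = 30*(-4) = -120)
B(29, (28 - 29)/(10 - 16)) + C = 53/24 - 120 = -2827/24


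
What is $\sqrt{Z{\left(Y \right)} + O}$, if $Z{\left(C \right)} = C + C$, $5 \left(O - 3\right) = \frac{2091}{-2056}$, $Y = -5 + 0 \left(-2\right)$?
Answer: $\frac{i \sqrt{190311070}}{5140} \approx 2.6839 i$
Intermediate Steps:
$Y = -5$ ($Y = -5 + 0 = -5$)
$O = \frac{28749}{10280}$ ($O = 3 + \frac{2091 \frac{1}{-2056}}{5} = 3 + \frac{2091 \left(- \frac{1}{2056}\right)}{5} = 3 + \frac{1}{5} \left(- \frac{2091}{2056}\right) = 3 - \frac{2091}{10280} = \frac{28749}{10280} \approx 2.7966$)
$Z{\left(C \right)} = 2 C$
$\sqrt{Z{\left(Y \right)} + O} = \sqrt{2 \left(-5\right) + \frac{28749}{10280}} = \sqrt{-10 + \frac{28749}{10280}} = \sqrt{- \frac{74051}{10280}} = \frac{i \sqrt{190311070}}{5140}$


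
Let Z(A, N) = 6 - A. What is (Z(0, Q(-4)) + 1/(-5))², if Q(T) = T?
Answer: 841/25 ≈ 33.640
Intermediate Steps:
(Z(0, Q(-4)) + 1/(-5))² = ((6 - 1*0) + 1/(-5))² = ((6 + 0) - ⅕)² = (6 - ⅕)² = (29/5)² = 841/25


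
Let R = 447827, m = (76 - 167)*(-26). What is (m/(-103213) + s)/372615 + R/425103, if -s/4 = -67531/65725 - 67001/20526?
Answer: 32005327492730914789661/30379960430016253489125 ≈ 1.0535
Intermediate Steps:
s = 1052687642/61321425 (s = -4*(-67531/65725 - 67001/20526) = -4*(-67531*1/65725 - 67001*1/20526) = -4*(-67531/65725 - 6091/1866) = -4*(-526343821/122642850) = 1052687642/61321425 ≈ 17.167)
m = 2366 (m = -91*(-26) = 2366)
(m/(-103213) + s)/372615 + R/425103 = (2366/(-103213) + 1052687642/61321425)/372615 + 447827/425103 = (2366*(-1/103213) + 1052687642/61321425)*(1/372615) + 447827*(1/425103) = (-2366/103213 + 1052687642/61321425)*(1/372615) + 447827/425103 = (9864178463836/575378930775)*(1/372615) + 447827/425103 = 9864178463836/214394820290726625 + 447827/425103 = 32005327492730914789661/30379960430016253489125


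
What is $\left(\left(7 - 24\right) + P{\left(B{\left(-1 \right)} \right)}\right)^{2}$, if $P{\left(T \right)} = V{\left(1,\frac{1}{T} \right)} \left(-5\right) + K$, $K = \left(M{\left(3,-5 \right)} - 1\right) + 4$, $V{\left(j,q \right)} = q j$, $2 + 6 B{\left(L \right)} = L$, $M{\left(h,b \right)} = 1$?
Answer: $9$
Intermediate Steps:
$B{\left(L \right)} = - \frac{1}{3} + \frac{L}{6}$
$V{\left(j,q \right)} = j q$
$K = 4$ ($K = \left(1 - 1\right) + 4 = 0 + 4 = 4$)
$P{\left(T \right)} = 4 - \frac{5}{T}$ ($P{\left(T \right)} = 1 \frac{1}{T} \left(-5\right) + 4 = \frac{1}{T} \left(-5\right) + 4 = - \frac{5}{T} + 4 = 4 - \frac{5}{T}$)
$\left(\left(7 - 24\right) + P{\left(B{\left(-1 \right)} \right)}\right)^{2} = \left(\left(7 - 24\right) - \left(-4 + \frac{5}{- \frac{1}{3} + \frac{1}{6} \left(-1\right)}\right)\right)^{2} = \left(\left(7 - 24\right) - \left(-4 + \frac{5}{- \frac{1}{3} - \frac{1}{6}}\right)\right)^{2} = \left(-17 - \left(-4 + \frac{5}{- \frac{1}{2}}\right)\right)^{2} = \left(-17 + \left(4 - -10\right)\right)^{2} = \left(-17 + \left(4 + 10\right)\right)^{2} = \left(-17 + 14\right)^{2} = \left(-3\right)^{2} = 9$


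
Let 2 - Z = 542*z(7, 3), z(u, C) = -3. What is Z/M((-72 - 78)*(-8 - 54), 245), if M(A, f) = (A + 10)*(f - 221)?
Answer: 407/55860 ≈ 0.0072861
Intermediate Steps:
M(A, f) = (-221 + f)*(10 + A) (M(A, f) = (10 + A)*(-221 + f) = (-221 + f)*(10 + A))
Z = 1628 (Z = 2 - 542*(-3) = 2 - 1*(-1626) = 2 + 1626 = 1628)
Z/M((-72 - 78)*(-8 - 54), 245) = 1628/(-2210 - 221*(-72 - 78)*(-8 - 54) + 10*245 + ((-72 - 78)*(-8 - 54))*245) = 1628/(-2210 - (-33150)*(-62) + 2450 - 150*(-62)*245) = 1628/(-2210 - 221*9300 + 2450 + 9300*245) = 1628/(-2210 - 2055300 + 2450 + 2278500) = 1628/223440 = 1628*(1/223440) = 407/55860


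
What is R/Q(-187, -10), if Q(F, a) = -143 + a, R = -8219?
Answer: 8219/153 ≈ 53.719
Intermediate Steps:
R/Q(-187, -10) = -8219/(-143 - 10) = -8219/(-153) = -8219*(-1/153) = 8219/153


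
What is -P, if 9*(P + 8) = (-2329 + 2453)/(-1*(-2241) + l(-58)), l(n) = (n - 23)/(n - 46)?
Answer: 16773544/2098305 ≈ 7.9939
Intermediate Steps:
l(n) = (-23 + n)/(-46 + n)
P = -16773544/2098305 (P = -8 + ((-2329 + 2453)/(-1*(-2241) + (-23 - 58)/(-46 - 58)))/9 = -8 + (124/(2241 - 81/(-104)))/9 = -8 + (124/(2241 - 1/104*(-81)))/9 = -8 + (124/(2241 + 81/104))/9 = -8 + (124/(233145/104))/9 = -8 + (124*(104/233145))/9 = -8 + (⅑)*(12896/233145) = -8 + 12896/2098305 = -16773544/2098305 ≈ -7.9939)
-P = -1*(-16773544/2098305) = 16773544/2098305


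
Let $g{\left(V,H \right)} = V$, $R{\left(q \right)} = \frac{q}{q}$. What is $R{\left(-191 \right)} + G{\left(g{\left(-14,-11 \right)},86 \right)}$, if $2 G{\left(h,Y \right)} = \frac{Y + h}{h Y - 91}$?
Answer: $\frac{1259}{1295} \approx 0.9722$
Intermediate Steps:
$R{\left(q \right)} = 1$
$G{\left(h,Y \right)} = \frac{Y + h}{2 \left(-91 + Y h\right)}$ ($G{\left(h,Y \right)} = \frac{\left(Y + h\right) \frac{1}{h Y - 91}}{2} = \frac{\left(Y + h\right) \frac{1}{Y h - 91}}{2} = \frac{\left(Y + h\right) \frac{1}{-91 + Y h}}{2} = \frac{\frac{1}{-91 + Y h} \left(Y + h\right)}{2} = \frac{Y + h}{2 \left(-91 + Y h\right)}$)
$R{\left(-191 \right)} + G{\left(g{\left(-14,-11 \right)},86 \right)} = 1 + \frac{86 - 14}{2 \left(-91 + 86 \left(-14\right)\right)} = 1 + \frac{1}{2} \frac{1}{-91 - 1204} \cdot 72 = 1 + \frac{1}{2} \frac{1}{-1295} \cdot 72 = 1 + \frac{1}{2} \left(- \frac{1}{1295}\right) 72 = 1 - \frac{36}{1295} = \frac{1259}{1295}$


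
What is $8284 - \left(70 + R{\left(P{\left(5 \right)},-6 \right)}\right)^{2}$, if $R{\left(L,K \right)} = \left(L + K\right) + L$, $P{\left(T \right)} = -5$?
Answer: $5368$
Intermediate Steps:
$R{\left(L,K \right)} = K + 2 L$ ($R{\left(L,K \right)} = \left(K + L\right) + L = K + 2 L$)
$8284 - \left(70 + R{\left(P{\left(5 \right)},-6 \right)}\right)^{2} = 8284 - \left(70 + \left(-6 + 2 \left(-5\right)\right)\right)^{2} = 8284 - \left(70 - 16\right)^{2} = 8284 - 54^{2} = 8284 - 2916 = 5368$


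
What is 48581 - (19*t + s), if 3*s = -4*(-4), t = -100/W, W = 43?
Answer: 6271961/129 ≈ 48620.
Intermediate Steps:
t = -100/43 ≈ -2.3256
s = 16/3 (s = (-4*(-4))/3 = (1/3)*16 = 16/3 ≈ 5.3333)
48581 - (19*t + s) = 48581 - (19*(-100/43) + 16/3) = 48581 - (-1900/43 + 16/3) = 48581 - 1*(-5012/129) = 48581 + 5012/129 = 6271961/129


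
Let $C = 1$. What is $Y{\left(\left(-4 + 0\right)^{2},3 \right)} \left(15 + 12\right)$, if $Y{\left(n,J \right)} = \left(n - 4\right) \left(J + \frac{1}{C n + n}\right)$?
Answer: $\frac{7857}{8} \approx 982.13$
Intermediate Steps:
$Y{\left(n,J \right)} = \left(-4 + n\right) \left(J + \frac{1}{2 n}\right)$ ($Y{\left(n,J \right)} = \left(n - 4\right) \left(J + \frac{1}{1 n + n}\right) = \left(-4 + n\right) \left(J + \frac{1}{n + n}\right) = \left(-4 + n\right) \left(J + \frac{1}{2 n}\right)$)
$Y{\left(\left(-4 + 0\right)^{2},3 \right)} \left(15 + 12\right) = \left(\frac{1}{2} - 12 - \frac{2}{\left(-4 + 0\right)^{2}} + 3 \left(-4 + 0\right)^{2}\right) \left(15 + 12\right) = \left(\frac{1}{2} - 12 - \frac{2}{\left(-4\right)^{2}} + 3 \left(-4\right)^{2}\right) 27 = \left(\frac{1}{2} - 12 - \frac{2}{16} + 3 \cdot 16\right) 27 = \left(\frac{1}{2} - 12 - \frac{1}{8} + 48\right) 27 = \frac{291}{8} \cdot 27 = \frac{7857}{8}$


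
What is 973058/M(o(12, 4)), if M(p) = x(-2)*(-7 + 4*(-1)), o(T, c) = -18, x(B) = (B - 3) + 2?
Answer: 973058/33 ≈ 29487.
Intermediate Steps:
x(B) = -1 + B (x(B) = (-3 + B) + 2 = -1 + B)
M(p) = 33 (M(p) = (-1 - 2)*(-7 + 4*(-1)) = -3*(-7 - 4) = -3*(-11) = 33)
973058/M(o(12, 4)) = 973058/33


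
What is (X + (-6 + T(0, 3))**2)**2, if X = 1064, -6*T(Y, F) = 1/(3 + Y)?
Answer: 127175684689/104976 ≈ 1.2115e+6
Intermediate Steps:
T(Y, F) = -1/(6*(3 + Y))
(X + (-6 + T(0, 3))**2)**2 = (1064 + (-6 - 1/(18 + 6*0))**2)**2 = (1064 + (-6 - 1/(18 + 0))**2)**2 = (1064 + (-6 - 1/18)**2)**2 = (1064 + (-109/18)**2)**2 = (1064 + 11881/324)**2 = (356617/324)**2 = 127175684689/104976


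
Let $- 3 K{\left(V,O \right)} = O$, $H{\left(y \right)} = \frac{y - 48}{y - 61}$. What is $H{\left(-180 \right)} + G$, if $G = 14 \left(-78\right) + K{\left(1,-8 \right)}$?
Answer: $- \frac{786904}{723} \approx -1088.4$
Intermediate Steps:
$H{\left(y \right)} = \frac{-48 + y}{-61 + y}$
$K{\left(V,O \right)} = - \frac{O}{3}$
$G = - \frac{3268}{3}$ ($G = 14 \left(-78\right) - - \frac{8}{3} = -1092 + \frac{8}{3} = - \frac{3268}{3} \approx -1089.3$)
$H{\left(-180 \right)} + G = \frac{-48 - 180}{-61 - 180} - \frac{3268}{3} = \frac{1}{-241} \left(-228\right) - \frac{3268}{3} = \left(- \frac{1}{241}\right) \left(-228\right) - \frac{3268}{3} = \frac{228}{241} - \frac{3268}{3} = - \frac{786904}{723}$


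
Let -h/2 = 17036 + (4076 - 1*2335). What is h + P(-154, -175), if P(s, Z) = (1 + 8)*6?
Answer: -37500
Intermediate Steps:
P(s, Z) = 54 (P(s, Z) = 9*6 = 54)
h = -37554 (h = -2*(17036 + (4076 - 1*2335)) = -2*(17036 + (4076 - 2335)) = -2*(17036 + 1741) = -2*18777 = -37554)
h + P(-154, -175) = -37554 + 54 = -37500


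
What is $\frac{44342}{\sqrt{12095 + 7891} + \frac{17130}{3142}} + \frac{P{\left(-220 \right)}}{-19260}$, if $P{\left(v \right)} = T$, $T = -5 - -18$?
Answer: $- \frac{3830699240987471}{316203670650420} + \frac{109437874022 \sqrt{19986}}{49252908201} \approx 302.01$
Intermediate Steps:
$T = 13$ ($T = -5 + 18 = 13$)
$P{\left(v \right)} = 13$
$\frac{44342}{\sqrt{12095 + 7891} + \frac{17130}{3142}} + \frac{P{\left(-220 \right)}}{-19260} = \frac{44342}{\sqrt{12095 + 7891} + \frac{17130}{3142}} + \frac{13}{-19260} = \frac{44342}{\sqrt{19986} + 17130 \cdot \frac{1}{3142}} + 13 \left(- \frac{1}{19260}\right) = \frac{44342}{\sqrt{19986} + \frac{8565}{1571}} - \frac{13}{19260} = \frac{44342}{\frac{8565}{1571} + \sqrt{19986}} - \frac{13}{19260} = - \frac{13}{19260} + \frac{44342}{\frac{8565}{1571} + \sqrt{19986}}$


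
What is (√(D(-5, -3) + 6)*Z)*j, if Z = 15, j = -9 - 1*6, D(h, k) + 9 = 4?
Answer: -225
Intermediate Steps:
D(h, k) = -5 (D(h, k) = -9 + 4 = -5)
j = -15 (j = -9 - 6 = -15)
(√(D(-5, -3) + 6)*Z)*j = (√(-5 + 6)*15)*(-15) = (√1*15)*(-15) = (1*15)*(-15) = 15*(-15) = -225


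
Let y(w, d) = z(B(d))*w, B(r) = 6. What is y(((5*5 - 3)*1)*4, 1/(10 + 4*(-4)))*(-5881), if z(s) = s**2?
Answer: -18631008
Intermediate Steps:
y(w, d) = 36*w (y(w, d) = 6**2*w = 36*w)
y(((5*5 - 3)*1)*4, 1/(10 + 4*(-4)))*(-5881) = (36*(((5*5 - 3)*1)*4))*(-5881) = (36*(((25 - 3)*1)*4))*(-5881) = (36*((22*1)*4))*(-5881) = (36*(22*4))*(-5881) = (36*88)*(-5881) = 3168*(-5881) = -18631008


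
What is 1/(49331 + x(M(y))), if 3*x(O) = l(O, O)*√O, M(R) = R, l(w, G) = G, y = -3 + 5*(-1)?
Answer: 443979/21901928561 + 48*I*√2/21901928561 ≈ 2.0271e-5 + 3.0994e-9*I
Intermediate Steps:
y = -8 (y = -3 - 5 = -8)
x(O) = O^(3/2)/3 (x(O) = (O*√O)/3 = O^(3/2)/3)
1/(49331 + x(M(y))) = 1/(49331 + (-8)^(3/2)/3) = 1/(49331 + (-16*I*√2)/3) = 1/(49331 - 16*I*√2/3)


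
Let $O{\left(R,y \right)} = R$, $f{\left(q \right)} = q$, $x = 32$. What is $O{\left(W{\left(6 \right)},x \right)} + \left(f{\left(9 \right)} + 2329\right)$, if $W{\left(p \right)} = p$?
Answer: $2344$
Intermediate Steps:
$O{\left(W{\left(6 \right)},x \right)} + \left(f{\left(9 \right)} + 2329\right) = 6 + \left(9 + 2329\right) = 6 + 2338 = 2344$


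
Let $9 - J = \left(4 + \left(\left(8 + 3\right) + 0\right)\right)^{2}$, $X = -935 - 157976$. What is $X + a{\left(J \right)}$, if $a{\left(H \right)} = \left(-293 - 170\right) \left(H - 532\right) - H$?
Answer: $187629$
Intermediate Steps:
$X = -158911$ ($X = -935 - 157976 = -158911$)
$J = -216$ ($J = 9 - \left(4 + \left(\left(8 + 3\right) + 0\right)\right)^{2} = 9 - \left(4 + \left(11 + 0\right)\right)^{2} = 9 - \left(4 + 11\right)^{2} = 9 - 15^{2} = 9 - 225 = -216$)
$a{\left(H \right)} = 246316 - 464 H$ ($a{\left(H \right)} = - 463 \left(-532 + H\right) - H = \left(246316 - 463 H\right) - H = 246316 - 464 H$)
$X + a{\left(J \right)} = -158911 + \left(246316 - -100224\right) = -158911 + \left(246316 + 100224\right) = -158911 + 346540 = 187629$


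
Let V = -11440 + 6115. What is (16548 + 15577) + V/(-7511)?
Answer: 241296200/7511 ≈ 32126.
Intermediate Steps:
V = -5325
(16548 + 15577) + V/(-7511) = (16548 + 15577) - 5325/(-7511) = 32125 - 5325*(-1/7511) = 32125 + 5325/7511 = 241296200/7511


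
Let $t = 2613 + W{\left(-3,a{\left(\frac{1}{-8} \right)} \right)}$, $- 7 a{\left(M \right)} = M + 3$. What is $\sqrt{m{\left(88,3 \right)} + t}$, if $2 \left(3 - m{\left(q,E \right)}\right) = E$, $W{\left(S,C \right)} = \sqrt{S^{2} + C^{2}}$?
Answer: $\frac{\sqrt{2049768 + 14 \sqrt{28753}}}{28} \approx 51.162$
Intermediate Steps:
$a{\left(M \right)} = - \frac{3}{7} - \frac{M}{7}$ ($a{\left(M \right)} = - \frac{M + 3}{7} = - \frac{3 + M}{7} = - \frac{3}{7} - \frac{M}{7}$)
$W{\left(S,C \right)} = \sqrt{C^{2} + S^{2}}$
$m{\left(q,E \right)} = 3 - \frac{E}{2}$
$t = 2613 + \frac{\sqrt{28753}}{56}$ ($t = 2613 + \sqrt{\left(- \frac{3}{7} - \frac{1}{7 \left(-8\right)}\right)^{2} + \left(-3\right)^{2}} = 2613 + \sqrt{\left(- \frac{3}{7} - - \frac{1}{56}\right)^{2} + 9} = 2613 + \sqrt{\left(- \frac{3}{7} + \frac{1}{56}\right)^{2} + 9} = 2613 + \sqrt{\left(- \frac{23}{56}\right)^{2} + 9} = 2613 + \sqrt{\frac{529}{3136} + 9} = 2613 + \sqrt{\frac{28753}{3136}} = 2613 + \frac{\sqrt{28753}}{56} \approx 2616.0$)
$\sqrt{m{\left(88,3 \right)} + t} = \sqrt{\left(3 - \frac{3}{2}\right) + \left(2613 + \frac{\sqrt{28753}}{56}\right)} = \sqrt{\frac{3}{2} + \left(2613 + \frac{\sqrt{28753}}{56}\right)} = \sqrt{\frac{5229}{2} + \frac{\sqrt{28753}}{56}}$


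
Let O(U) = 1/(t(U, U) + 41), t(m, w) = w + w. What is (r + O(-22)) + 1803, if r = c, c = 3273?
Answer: 15227/3 ≈ 5075.7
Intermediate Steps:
r = 3273
t(m, w) = 2*w
O(U) = 1/(41 + 2*U) (O(U) = 1/(2*U + 41) = 1/(41 + 2*U))
(r + O(-22)) + 1803 = (3273 + 1/(41 + 2*(-22))) + 1803 = (3273 + 1/(41 - 44)) + 1803 = (3273 + 1/(-3)) + 1803 = (3273 - 1/3) + 1803 = 9818/3 + 1803 = 15227/3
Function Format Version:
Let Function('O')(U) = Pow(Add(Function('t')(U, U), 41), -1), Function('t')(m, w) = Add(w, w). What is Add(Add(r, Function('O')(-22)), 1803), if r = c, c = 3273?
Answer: Rational(15227, 3) ≈ 5075.7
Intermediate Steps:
r = 3273
Function('t')(m, w) = Mul(2, w)
Function('O')(U) = Pow(Add(41, Mul(2, U)), -1) (Function('O')(U) = Pow(Add(Mul(2, U), 41), -1) = Pow(Add(41, Mul(2, U)), -1))
Add(Add(r, Function('O')(-22)), 1803) = Add(Add(3273, Pow(Add(41, Mul(2, -22)), -1)), 1803) = Add(Add(3273, Pow(Add(41, -44), -1)), 1803) = Add(Add(3273, Pow(-3, -1)), 1803) = Add(Add(3273, Rational(-1, 3)), 1803) = Add(Rational(9818, 3), 1803) = Rational(15227, 3)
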